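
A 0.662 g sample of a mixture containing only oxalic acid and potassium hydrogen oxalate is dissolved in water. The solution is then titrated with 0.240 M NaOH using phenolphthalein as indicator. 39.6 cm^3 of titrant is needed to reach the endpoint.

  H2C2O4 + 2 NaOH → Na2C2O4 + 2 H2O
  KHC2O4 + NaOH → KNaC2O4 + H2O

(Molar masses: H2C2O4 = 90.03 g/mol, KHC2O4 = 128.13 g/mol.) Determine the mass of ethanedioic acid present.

n(NaOH) = 0.0396 × 0.240 = 9.50 × 10^-3 mol
Let x = n(H2C2O4), y = n(KHC2O4).
Titrant: 2x + 1y = 9.50 × 10^-3;  mass: 90.03x + 128.13y = 0.662
Solving, x = 3.34 × 10^-3 mol, y = 2.82 × 10^-3 mol
mass of H2C2O4 = 3.34 × 10^-3 × 90.03 = 0.301 g

0.301 g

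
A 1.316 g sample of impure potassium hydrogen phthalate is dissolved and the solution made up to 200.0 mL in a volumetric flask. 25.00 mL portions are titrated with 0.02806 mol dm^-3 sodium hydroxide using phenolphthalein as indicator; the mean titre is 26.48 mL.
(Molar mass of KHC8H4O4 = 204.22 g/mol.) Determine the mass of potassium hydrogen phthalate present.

1.214 g

KHC8H4O4 + NaOH → KNaC8H4O4 + H2O
n(NaOH) per titration = 0.02648 × 0.02806 = 7.430 × 10^-4 mol
n(KHC8H4O4) in each aliquot = 7.430 × 10^-4 mol (1:1 ratio)
n(KHC8H4O4) in the whole flask = 7.430 × 10^-4 × 200.0/25.00 = 5.944 × 10^-3 mol
mass of KHC8H4O4 = 5.944 × 10^-3 × 204.22 = 1.214 g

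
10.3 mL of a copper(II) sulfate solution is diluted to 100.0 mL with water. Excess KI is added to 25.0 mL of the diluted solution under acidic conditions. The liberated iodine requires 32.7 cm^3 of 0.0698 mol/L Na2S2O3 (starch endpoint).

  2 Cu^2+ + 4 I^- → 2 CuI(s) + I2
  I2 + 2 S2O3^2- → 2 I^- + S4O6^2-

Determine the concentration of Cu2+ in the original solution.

0.886 mol/L

n(S2O3^2-) = 0.0327 × 0.0698 = 2.28 × 10^-3 mol
n(I2) = n(S2O3^2-)/2 = 1.14 × 10^-3 mol
From the 2:1 ratio, n(Cu2+) in the aliquot = 2/1 × 1.14 × 10^-3 = 2.28 × 10^-3 mol
[Cu2+]_dilute = 2.28 × 10^-3 / 0.0250 = 0.0913 mol/L
[Cu2+]_original = 0.0913 × 100.0/10.3 = 0.886 mol/L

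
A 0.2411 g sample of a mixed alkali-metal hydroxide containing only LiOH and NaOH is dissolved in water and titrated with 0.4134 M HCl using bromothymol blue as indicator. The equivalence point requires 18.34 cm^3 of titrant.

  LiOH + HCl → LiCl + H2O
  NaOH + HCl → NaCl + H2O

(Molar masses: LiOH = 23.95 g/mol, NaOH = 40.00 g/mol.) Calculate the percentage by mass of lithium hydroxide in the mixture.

n(HCl) = 0.01834 × 0.4134 = 7.582 × 10^-3 mol
Let x = n(LiOH), y = n(NaOH).
Titrant: 1x + 1y = 7.582 × 10^-3;  mass: 23.95x + 40.00y = 0.2411
Solving, x = 3.874 × 10^-3 mol, y = 3.708 × 10^-3 mol
mass of LiOH = 3.874 × 10^-3 × 23.95 = 0.09277 g
% LiOH = 0.09277 / 0.2411 × 100 = 38.48 %

38.48 %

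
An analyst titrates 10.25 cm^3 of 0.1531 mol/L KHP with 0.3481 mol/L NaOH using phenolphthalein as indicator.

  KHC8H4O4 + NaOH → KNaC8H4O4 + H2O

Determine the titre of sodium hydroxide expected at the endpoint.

4.508 mL

n(KHC8H4O4) = 0.01025 L × 0.1531 mol/L = 1.569 × 10^-3 mol
n(NaOH) = 1.569 × 10^-3 mol (1:1 stoichiometry)
V(NaOH) = 1.569 × 10^-3 mol / 0.3481 mol/L = 0.004508 L = 4.508 mL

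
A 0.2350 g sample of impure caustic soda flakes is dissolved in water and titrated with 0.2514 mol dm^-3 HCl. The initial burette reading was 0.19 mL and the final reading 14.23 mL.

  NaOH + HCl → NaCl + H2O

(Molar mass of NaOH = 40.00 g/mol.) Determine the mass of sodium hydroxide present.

n(HCl) = 0.01404 L × 0.2514 mol/L = 3.530 × 10^-3 mol
n(NaOH) = 3.530 × 10^-3 mol (1:1 ratio)
mass of NaOH = 3.530 × 10^-3 × 40.00 g/mol = 0.1412 g

0.1412 g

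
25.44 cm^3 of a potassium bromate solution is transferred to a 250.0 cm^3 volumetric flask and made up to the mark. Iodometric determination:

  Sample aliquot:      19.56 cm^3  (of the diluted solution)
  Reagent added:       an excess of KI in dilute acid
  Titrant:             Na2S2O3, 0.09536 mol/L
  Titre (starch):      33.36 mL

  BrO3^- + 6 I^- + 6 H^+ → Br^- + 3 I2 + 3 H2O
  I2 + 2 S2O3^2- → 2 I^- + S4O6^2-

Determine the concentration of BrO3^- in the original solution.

n(S2O3^2-) = 0.03336 × 0.09536 = 3.181 × 10^-3 mol
n(I2) = n(S2O3^2-)/2 = 1.591 × 10^-3 mol
From the 1:3 ratio, n(BrO3^-) in the aliquot = 1/3 × 1.591 × 10^-3 = 5.302 × 10^-4 mol
[BrO3^-]_dilute = 5.302 × 10^-4 / 0.01956 = 0.02711 mol/L
[BrO3^-]_original = 0.02711 × 250.0/25.44 = 0.2664 mol/L

0.2664 mol/L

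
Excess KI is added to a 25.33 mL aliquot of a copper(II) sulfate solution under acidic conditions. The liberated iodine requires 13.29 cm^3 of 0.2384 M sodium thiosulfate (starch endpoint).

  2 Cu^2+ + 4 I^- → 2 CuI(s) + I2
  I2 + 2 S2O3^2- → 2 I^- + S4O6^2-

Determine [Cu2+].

0.1251 M

n(S2O3^2-) = 0.01329 × 0.2384 = 3.168 × 10^-3 mol
n(I2) = n(S2O3^2-)/2 = 1.584 × 10^-3 mol
From the 2:1 ratio, n(Cu2+) in the aliquot = 2/1 × 1.584 × 10^-3 = 3.168 × 10^-3 mol
[Cu2+] = 3.168 × 10^-3 / 0.02533 = 0.1251 mol/L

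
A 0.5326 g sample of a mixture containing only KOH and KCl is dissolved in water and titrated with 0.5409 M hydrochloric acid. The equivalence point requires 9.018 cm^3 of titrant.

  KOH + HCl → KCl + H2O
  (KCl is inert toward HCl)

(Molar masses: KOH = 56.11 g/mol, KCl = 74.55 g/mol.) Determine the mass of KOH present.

n(HCl) = 0.009018 × 0.5409 = 4.878 × 10^-3 mol
Let x = n(KOH), y = n(KCl).
Titrant: 1x = 4.878 × 10^-3;  mass: 56.11x + 74.55y = 0.5326
Solving, x = 4.878 × 10^-3 mol, y = 3.473 × 10^-3 mol
mass of KOH = 4.878 × 10^-3 × 56.11 = 0.2737 g

0.2737 g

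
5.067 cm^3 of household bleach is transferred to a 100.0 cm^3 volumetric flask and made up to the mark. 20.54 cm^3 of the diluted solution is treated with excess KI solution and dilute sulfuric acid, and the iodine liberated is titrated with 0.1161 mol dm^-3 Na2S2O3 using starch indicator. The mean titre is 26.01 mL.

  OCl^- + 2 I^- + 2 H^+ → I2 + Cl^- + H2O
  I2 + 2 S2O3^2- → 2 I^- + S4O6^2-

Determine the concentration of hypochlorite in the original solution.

n(S2O3^2-) = 0.02601 × 0.1161 = 3.020 × 10^-3 mol
n(I2) = n(S2O3^2-)/2 = 1.510 × 10^-3 mol
n(OCl^-) in the aliquot = 1.510 × 10^-3 mol (1:1 ratio)
[OCl^-]_dilute = 1.510 × 10^-3 / 0.02054 = 0.07351 mol/L
[OCl^-]_original = 0.07351 × 100.0/5.067 = 1.451 mol/L

1.451 mol/L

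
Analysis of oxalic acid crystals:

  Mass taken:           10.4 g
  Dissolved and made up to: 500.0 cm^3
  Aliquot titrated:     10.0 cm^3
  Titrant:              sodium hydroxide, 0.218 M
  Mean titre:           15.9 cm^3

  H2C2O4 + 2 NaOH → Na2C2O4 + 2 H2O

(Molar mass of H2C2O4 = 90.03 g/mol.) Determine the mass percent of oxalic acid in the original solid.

n(NaOH) per titration = 0.0159 × 0.218 = 3.47 × 10^-3 mol
From the 1:2 ratio, n(H2C2O4) in each aliquot = 1/2 × 3.47 × 10^-3 = 1.73 × 10^-3 mol
n(H2C2O4) in the whole flask = 1.73 × 10^-3 × 500.0/10.0 = 0.0867 mol
mass of H2C2O4 = 0.0867 × 90.03 = 7.80 g
% H2C2O4 = 7.80 / 10.4 × 100 = 75.0 %

75.0 %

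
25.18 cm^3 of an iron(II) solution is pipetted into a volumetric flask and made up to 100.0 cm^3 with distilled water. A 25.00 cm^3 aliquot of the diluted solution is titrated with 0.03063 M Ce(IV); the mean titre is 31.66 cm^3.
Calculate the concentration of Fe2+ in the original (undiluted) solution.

0.1541 M

Ce^4+ + Fe^2+ → Ce^3+ + Fe^3+
n(Ce4+) = 0.03166 × 0.03063 = 9.697 × 10^-4 mol
n(Fe2+) in the aliquot = 9.697 × 10^-4 mol (1:1 ratio)
[Fe2+]_dilute = 9.697 × 10^-4 / 0.02500 = 0.03879 mol/L
Dilution factor = 100.0 / 25.18 = 3.971
[Fe2+]_stock = 0.03879 × 3.971 = 0.1541 mol/L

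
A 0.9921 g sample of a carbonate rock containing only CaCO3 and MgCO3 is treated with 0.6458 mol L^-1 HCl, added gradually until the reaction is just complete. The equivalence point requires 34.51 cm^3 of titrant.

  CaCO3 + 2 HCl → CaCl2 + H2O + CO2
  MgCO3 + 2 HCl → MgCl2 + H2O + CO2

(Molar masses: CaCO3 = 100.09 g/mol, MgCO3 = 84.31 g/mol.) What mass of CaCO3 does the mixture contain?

0.3337 g

n(HCl) = 0.03451 × 0.6458 = 0.02229 mol
Let x = n(CaCO3), y = n(MgCO3).
Titrant: 2x + 2y = 0.02229;  mass: 100.09x + 84.31y = 0.9921
Solving, x = 3.334 × 10^-3 mol, y = 7.809 × 10^-3 mol
mass of CaCO3 = 3.334 × 10^-3 × 100.09 = 0.3337 g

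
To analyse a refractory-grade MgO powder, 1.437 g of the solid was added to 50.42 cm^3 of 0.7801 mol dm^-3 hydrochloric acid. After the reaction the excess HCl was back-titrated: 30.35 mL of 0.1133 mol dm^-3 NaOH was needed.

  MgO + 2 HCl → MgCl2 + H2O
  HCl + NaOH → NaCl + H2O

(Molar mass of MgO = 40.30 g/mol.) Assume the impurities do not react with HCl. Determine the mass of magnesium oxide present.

n(HCl) added = 0.05042 × 0.7801 = 0.03933 mol
n(NaOH) used in back-titration = 0.03035 × 0.1133 = 3.439 × 10^-3 mol
n(HCl) left over = 3.439 × 10^-3 mol (1:1 ratio)
n(HCl) consumed by analyte = 0.03933 − 3.439 × 10^-3 = 0.03589 mol
From the 1:2 ratio, n(MgO) = 1/2 × 0.03589 = 0.01795 mol
mass of MgO = 0.01795 × 40.30 = 0.7233 g

0.7233 g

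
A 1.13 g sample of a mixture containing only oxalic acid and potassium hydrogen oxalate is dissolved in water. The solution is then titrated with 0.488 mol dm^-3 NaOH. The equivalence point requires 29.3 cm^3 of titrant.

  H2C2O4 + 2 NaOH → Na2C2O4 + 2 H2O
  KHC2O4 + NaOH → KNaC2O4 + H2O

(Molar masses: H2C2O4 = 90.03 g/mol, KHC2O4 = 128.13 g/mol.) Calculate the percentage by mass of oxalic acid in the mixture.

33.6 %

n(NaOH) = 0.0293 × 0.488 = 0.0143 mol
Let x = n(H2C2O4), y = n(KHC2O4).
Titrant: 2x + 1y = 0.0143;  mass: 90.03x + 128.13y = 1.13
Solving, x = 4.22 × 10^-3 mol, y = 5.85 × 10^-3 mol
mass of H2C2O4 = 4.22 × 10^-3 × 90.03 = 0.380 g
% H2C2O4 = 0.380 / 1.13 × 100 = 33.6 %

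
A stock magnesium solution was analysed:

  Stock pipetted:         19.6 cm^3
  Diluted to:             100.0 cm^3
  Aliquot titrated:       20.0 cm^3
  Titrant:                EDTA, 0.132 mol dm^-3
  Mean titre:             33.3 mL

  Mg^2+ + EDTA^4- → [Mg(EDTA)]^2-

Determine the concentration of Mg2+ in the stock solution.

1.12 mol/L

n(EDTA) = 0.0333 × 0.132 = 4.40 × 10^-3 mol
n(Mg2+) in the aliquot = 4.40 × 10^-3 mol (1:1 ratio)
[Mg2+]_dilute = 4.40 × 10^-3 / 0.0200 = 0.220 mol/L
Dilution factor = 100.0 / 19.6 = 5.102
[Mg2+]_stock = 0.220 × 5.102 = 1.12 mol/L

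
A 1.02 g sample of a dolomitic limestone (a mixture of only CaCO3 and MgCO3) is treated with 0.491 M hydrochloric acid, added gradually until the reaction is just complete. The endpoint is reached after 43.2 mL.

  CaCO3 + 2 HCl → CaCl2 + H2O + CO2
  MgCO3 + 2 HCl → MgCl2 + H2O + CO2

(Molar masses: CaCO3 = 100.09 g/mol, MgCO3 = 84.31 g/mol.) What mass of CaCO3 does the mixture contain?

0.798 g

n(HCl) = 0.0432 × 0.491 = 0.0212 mol
Let x = n(CaCO3), y = n(MgCO3).
Titrant: 2x + 2y = 0.0212;  mass: 100.09x + 84.31y = 1.02
Solving, x = 7.97 × 10^-3 mol, y = 2.63 × 10^-3 mol
mass of CaCO3 = 7.97 × 10^-3 × 100.09 = 0.798 g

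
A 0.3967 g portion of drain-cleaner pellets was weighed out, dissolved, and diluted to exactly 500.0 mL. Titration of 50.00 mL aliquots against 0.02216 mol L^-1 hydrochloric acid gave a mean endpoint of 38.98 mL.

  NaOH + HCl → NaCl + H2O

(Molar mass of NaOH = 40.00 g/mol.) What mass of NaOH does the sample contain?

n(HCl) per titration = 0.03898 × 0.02216 = 8.638 × 10^-4 mol
n(NaOH) in each aliquot = 8.638 × 10^-4 mol (1:1 ratio)
n(NaOH) in the whole flask = 8.638 × 10^-4 × 500.0/50.00 = 8.638 × 10^-3 mol
mass of NaOH = 8.638 × 10^-3 × 40.00 = 0.3455 g

0.3455 g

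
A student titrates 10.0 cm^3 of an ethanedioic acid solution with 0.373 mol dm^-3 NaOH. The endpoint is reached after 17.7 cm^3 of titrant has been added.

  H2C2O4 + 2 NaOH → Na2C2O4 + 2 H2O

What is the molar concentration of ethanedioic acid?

0.330 mol/L

n(NaOH) = 0.0177 L × 0.373 mol/L = 6.60 × 10^-3 mol
From the 1:2 mole ratio, n(H2C2O4) = 1/2 × 6.60 × 10^-3 = 3.30 × 10^-3 mol
[H2C2O4] = 3.30 × 10^-3 mol / 0.0100 L = 0.330 mol/L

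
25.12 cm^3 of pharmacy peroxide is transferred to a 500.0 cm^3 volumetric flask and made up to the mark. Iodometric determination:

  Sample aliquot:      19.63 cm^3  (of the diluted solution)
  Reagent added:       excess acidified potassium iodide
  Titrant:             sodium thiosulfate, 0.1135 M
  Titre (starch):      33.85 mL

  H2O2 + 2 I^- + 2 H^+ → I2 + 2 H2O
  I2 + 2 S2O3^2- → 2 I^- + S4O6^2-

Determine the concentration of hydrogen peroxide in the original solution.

1.948 M

n(S2O3^2-) = 0.03385 × 0.1135 = 3.842 × 10^-3 mol
n(I2) = n(S2O3^2-)/2 = 1.921 × 10^-3 mol
n(H2O2) in the aliquot = 1.921 × 10^-3 mol (1:1 ratio)
[H2O2]_dilute = 1.921 × 10^-3 / 0.01963 = 0.09786 mol/L
[H2O2]_original = 0.09786 × 500.0/25.12 = 1.948 mol/L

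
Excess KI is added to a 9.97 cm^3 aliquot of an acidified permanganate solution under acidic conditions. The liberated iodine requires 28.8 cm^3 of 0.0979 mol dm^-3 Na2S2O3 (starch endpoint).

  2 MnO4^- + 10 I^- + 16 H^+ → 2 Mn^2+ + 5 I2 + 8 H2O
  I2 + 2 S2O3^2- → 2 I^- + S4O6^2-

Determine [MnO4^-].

0.0566 mol/L

n(S2O3^2-) = 0.0288 × 0.0979 = 2.82 × 10^-3 mol
n(I2) = n(S2O3^2-)/2 = 1.41 × 10^-3 mol
From the 2:5 ratio, n(MnO4^-) in the aliquot = 2/5 × 1.41 × 10^-3 = 5.64 × 10^-4 mol
[MnO4^-] = 5.64 × 10^-4 / 0.00997 = 0.0566 mol/L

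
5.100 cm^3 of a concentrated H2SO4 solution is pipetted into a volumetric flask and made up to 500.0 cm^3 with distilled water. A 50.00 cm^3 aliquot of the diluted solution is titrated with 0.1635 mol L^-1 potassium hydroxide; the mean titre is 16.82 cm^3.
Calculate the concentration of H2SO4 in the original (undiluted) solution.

2.696 mol/L

H2SO4 + 2 KOH → K2SO4 + 2 H2O
n(KOH) = 0.01682 × 0.1635 = 2.750 × 10^-3 mol
From the 1:2 ratio, n(H2SO4) in the aliquot = 1/2 × 2.750 × 10^-3 = 1.375 × 10^-3 mol
[H2SO4]_dilute = 1.375 × 10^-3 / 0.05000 = 0.02750 mol/L
Dilution factor = 500.0 / 5.100 = 98.04
[H2SO4]_stock = 0.02750 × 98.04 = 2.696 mol/L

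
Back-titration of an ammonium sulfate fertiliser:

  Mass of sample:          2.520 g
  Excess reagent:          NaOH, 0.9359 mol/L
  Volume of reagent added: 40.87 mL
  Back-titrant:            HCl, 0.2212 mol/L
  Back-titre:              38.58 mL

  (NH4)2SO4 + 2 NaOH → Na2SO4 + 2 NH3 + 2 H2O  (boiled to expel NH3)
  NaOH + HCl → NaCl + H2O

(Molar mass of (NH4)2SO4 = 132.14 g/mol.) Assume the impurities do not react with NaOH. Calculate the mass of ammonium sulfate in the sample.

1.963 g

n(NaOH) added = 0.04087 × 0.9359 = 0.03825 mol
n(HCl) used in back-titration = 0.03858 × 0.2212 = 8.534 × 10^-3 mol
n(NaOH) left over = 8.534 × 10^-3 mol (1:1 ratio)
n(NaOH) consumed by analyte = 0.03825 − 8.534 × 10^-3 = 0.02972 mol
From the 1:2 ratio, n((NH4)2SO4) = 1/2 × 0.02972 = 0.01486 mol
mass of (NH4)2SO4 = 0.01486 × 132.14 = 1.963 g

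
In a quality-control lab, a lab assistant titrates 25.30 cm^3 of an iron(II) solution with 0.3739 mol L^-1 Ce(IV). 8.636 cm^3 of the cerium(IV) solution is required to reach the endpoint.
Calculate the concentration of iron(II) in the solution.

0.1276 mol/L

Ce^4+ + Fe^2+ → Ce^3+ + Fe^3+
n(Ce4+) = 0.008636 L × 0.3739 mol/L = 3.229 × 10^-3 mol
n(Fe2+) = 3.229 × 10^-3 mol (1:1 mole ratio)
[Fe2+] = 3.229 × 10^-3 mol / 0.02530 L = 0.1276 mol/L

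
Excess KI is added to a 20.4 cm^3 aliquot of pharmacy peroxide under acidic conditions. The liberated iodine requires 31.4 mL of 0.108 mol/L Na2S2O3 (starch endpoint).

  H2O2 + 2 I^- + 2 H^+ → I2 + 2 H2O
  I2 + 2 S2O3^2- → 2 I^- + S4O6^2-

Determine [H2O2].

0.0831 mol/L

n(S2O3^2-) = 0.0314 × 0.108 = 3.39 × 10^-3 mol
n(I2) = n(S2O3^2-)/2 = 1.70 × 10^-3 mol
n(H2O2) in the aliquot = 1.70 × 10^-3 mol (1:1 ratio)
[H2O2] = 1.70 × 10^-3 / 0.0204 = 0.0831 mol/L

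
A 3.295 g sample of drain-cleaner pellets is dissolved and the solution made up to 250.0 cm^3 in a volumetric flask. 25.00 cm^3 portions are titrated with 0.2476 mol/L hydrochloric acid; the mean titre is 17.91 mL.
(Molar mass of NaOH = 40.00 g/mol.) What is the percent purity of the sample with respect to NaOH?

53.83 %

NaOH + HCl → NaCl + H2O
n(HCl) per titration = 0.01791 × 0.2476 = 4.435 × 10^-3 mol
n(NaOH) in each aliquot = 4.435 × 10^-3 mol (1:1 ratio)
n(NaOH) in the whole flask = 4.435 × 10^-3 × 250.0/25.00 = 0.04435 mol
mass of NaOH = 0.04435 × 40.00 = 1.774 g
% NaOH = 1.774 / 3.295 × 100 = 53.83 %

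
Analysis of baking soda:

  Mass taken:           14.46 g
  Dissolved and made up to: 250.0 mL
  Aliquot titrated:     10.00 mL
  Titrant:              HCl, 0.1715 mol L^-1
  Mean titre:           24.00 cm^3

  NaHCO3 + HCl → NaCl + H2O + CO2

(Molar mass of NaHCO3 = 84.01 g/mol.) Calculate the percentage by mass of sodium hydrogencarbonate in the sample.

n(HCl) per titration = 0.02400 × 0.1715 = 4.116 × 10^-3 mol
n(NaHCO3) in each aliquot = 4.116 × 10^-3 mol (1:1 ratio)
n(NaHCO3) in the whole flask = 4.116 × 10^-3 × 250.0/10.00 = 0.1029 mol
mass of NaHCO3 = 0.1029 × 84.01 = 8.645 g
% NaHCO3 = 8.645 / 14.46 × 100 = 59.78 %

59.78 %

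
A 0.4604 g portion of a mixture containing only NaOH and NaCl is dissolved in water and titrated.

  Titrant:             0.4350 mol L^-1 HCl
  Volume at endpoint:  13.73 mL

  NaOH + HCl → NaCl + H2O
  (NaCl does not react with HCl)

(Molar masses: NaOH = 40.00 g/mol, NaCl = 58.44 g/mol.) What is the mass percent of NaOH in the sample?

n(HCl) = 0.01373 × 0.4350 = 5.973 × 10^-3 mol
Let x = n(NaOH), y = n(NaCl).
Titrant: 1x = 5.973 × 10^-3;  mass: 40.00x + 58.44y = 0.4604
Solving, x = 5.973 × 10^-3 mol, y = 3.790 × 10^-3 mol
mass of NaOH = 5.973 × 10^-3 × 40.00 = 0.2389 g
% NaOH = 0.2389 / 0.4604 × 100 = 51.89 %

51.89 %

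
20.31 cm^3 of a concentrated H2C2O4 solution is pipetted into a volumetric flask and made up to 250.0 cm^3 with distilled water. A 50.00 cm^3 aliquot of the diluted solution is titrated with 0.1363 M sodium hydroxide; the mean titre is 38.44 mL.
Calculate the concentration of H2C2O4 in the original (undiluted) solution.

0.6449 M

H2C2O4 + 2 NaOH → Na2C2O4 + 2 H2O
n(NaOH) = 0.03844 × 0.1363 = 5.239 × 10^-3 mol
From the 1:2 ratio, n(H2C2O4) in the aliquot = 1/2 × 5.239 × 10^-3 = 2.620 × 10^-3 mol
[H2C2O4]_dilute = 2.620 × 10^-3 / 0.05000 = 0.05239 mol/L
Dilution factor = 250.0 / 20.31 = 12.31
[H2C2O4]_stock = 0.05239 × 12.31 = 0.6449 mol/L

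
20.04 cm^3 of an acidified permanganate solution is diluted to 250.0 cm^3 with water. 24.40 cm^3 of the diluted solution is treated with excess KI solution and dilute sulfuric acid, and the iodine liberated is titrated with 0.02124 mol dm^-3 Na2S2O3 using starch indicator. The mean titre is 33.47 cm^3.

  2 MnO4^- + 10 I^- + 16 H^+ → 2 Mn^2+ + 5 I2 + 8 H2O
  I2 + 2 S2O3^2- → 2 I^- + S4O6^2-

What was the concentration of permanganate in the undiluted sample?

0.07269 mol/L

n(S2O3^2-) = 0.03347 × 0.02124 = 7.109 × 10^-4 mol
n(I2) = n(S2O3^2-)/2 = 3.555 × 10^-4 mol
From the 2:5 ratio, n(MnO4^-) in the aliquot = 2/5 × 3.555 × 10^-4 = 1.422 × 10^-4 mol
[MnO4^-]_dilute = 1.422 × 10^-4 / 0.02440 = 0.005827 mol/L
[MnO4^-]_original = 0.005827 × 250.0/20.04 = 0.07269 mol/L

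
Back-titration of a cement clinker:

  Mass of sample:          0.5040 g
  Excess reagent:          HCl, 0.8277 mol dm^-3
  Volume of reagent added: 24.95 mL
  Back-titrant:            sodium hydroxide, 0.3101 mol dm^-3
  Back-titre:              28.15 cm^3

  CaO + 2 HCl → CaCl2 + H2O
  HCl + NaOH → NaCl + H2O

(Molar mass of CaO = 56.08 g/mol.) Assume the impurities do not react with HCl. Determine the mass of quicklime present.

0.3343 g

n(HCl) added = 0.02495 × 0.8277 = 0.02065 mol
n(NaOH) used in back-titration = 0.02815 × 0.3101 = 8.729 × 10^-3 mol
n(HCl) left over = 8.729 × 10^-3 mol (1:1 ratio)
n(HCl) consumed by analyte = 0.02065 − 8.729 × 10^-3 = 0.01192 mol
From the 1:2 ratio, n(CaO) = 1/2 × 0.01192 = 5.961 × 10^-3 mol
mass of CaO = 5.961 × 10^-3 × 56.08 = 0.3343 g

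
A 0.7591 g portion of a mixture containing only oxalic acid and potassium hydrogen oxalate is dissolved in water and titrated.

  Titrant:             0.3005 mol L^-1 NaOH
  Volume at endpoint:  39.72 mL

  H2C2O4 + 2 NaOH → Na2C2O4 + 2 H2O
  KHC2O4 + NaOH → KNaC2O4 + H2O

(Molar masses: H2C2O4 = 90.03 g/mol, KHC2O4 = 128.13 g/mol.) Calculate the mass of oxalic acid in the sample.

n(NaOH) = 0.03972 × 0.3005 = 0.01194 mol
Let x = n(H2C2O4), y = n(KHC2O4).
Titrant: 2x + 1y = 0.01194;  mass: 90.03x + 128.13y = 0.7591
Solving, x = 4.634 × 10^-3 mol, y = 2.669 × 10^-3 mol
mass of H2C2O4 = 4.634 × 10^-3 × 90.03 = 0.4172 g

0.4172 g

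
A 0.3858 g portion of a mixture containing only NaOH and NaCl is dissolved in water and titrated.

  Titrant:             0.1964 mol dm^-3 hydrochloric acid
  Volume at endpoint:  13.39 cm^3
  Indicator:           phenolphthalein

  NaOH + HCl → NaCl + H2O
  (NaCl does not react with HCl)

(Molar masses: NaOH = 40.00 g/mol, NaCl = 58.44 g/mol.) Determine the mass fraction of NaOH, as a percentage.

n(HCl) = 0.01339 × 0.1964 = 2.630 × 10^-3 mol
Let x = n(NaOH), y = n(NaCl).
Titrant: 1x = 2.630 × 10^-3;  mass: 40.00x + 58.44y = 0.3858
Solving, x = 2.630 × 10^-3 mol, y = 4.802 × 10^-3 mol
mass of NaOH = 2.630 × 10^-3 × 40.00 = 0.1052 g
% NaOH = 0.1052 / 0.3858 × 100 = 27.27 %

27.27 %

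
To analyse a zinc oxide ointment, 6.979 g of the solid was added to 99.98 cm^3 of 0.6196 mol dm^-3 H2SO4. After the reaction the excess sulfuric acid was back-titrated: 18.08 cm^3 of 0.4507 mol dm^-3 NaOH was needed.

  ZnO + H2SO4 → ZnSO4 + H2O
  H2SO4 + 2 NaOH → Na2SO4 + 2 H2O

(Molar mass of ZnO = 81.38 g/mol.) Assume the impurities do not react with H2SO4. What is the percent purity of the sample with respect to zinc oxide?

n(H2SO4) added = 0.09998 × 0.6196 = 0.06195 mol
n(NaOH) used in back-titration = 0.01808 × 0.4507 = 8.149 × 10^-3 mol
From the 1:2 ratio, n(H2SO4) left over = 1/2 × 8.149 × 10^-3 = 4.074 × 10^-3 mol
n(H2SO4) consumed by analyte = 0.06195 − 4.074 × 10^-3 = 0.05787 mol
n(ZnO) = 0.05787 mol (1:1 ratio)
mass of ZnO = 0.05787 × 81.38 = 4.710 g
% ZnO = 4.710 / 6.979 × 100 = 67.48 %

67.48 %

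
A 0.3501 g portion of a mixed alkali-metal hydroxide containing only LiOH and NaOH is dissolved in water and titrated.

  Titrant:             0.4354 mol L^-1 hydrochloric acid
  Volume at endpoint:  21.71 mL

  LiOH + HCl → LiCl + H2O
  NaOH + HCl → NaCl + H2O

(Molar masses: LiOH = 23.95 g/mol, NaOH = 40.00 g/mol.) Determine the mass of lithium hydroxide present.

0.04178 g

n(HCl) = 0.02171 × 0.4354 = 9.453 × 10^-3 mol
Let x = n(LiOH), y = n(NaOH).
Titrant: 1x + 1y = 9.453 × 10^-3;  mass: 23.95x + 40.00y = 0.3501
Solving, x = 1.745 × 10^-3 mol, y = 7.708 × 10^-3 mol
mass of LiOH = 1.745 × 10^-3 × 23.95 = 0.04178 g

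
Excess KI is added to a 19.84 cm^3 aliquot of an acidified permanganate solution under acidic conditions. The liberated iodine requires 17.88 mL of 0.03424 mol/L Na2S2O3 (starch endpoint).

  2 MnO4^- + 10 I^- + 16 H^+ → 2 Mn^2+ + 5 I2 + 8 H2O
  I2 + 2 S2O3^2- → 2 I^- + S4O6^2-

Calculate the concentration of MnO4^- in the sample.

0.006171 mol/L

n(S2O3^2-) = 0.01788 × 0.03424 = 6.122 × 10^-4 mol
n(I2) = n(S2O3^2-)/2 = 3.061 × 10^-4 mol
From the 2:5 ratio, n(MnO4^-) in the aliquot = 2/5 × 3.061 × 10^-4 = 1.224 × 10^-4 mol
[MnO4^-] = 1.224 × 10^-4 / 0.01984 = 0.006171 mol/L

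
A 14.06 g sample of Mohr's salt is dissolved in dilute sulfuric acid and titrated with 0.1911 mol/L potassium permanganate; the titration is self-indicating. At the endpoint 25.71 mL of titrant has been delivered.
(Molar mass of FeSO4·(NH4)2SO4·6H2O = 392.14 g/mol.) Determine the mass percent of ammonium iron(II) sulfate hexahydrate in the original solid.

68.52 %

MnO4^- + 5 Fe^2+ + 8 H^+ → Mn^2+ + 5 Fe^3+ + 4 H2O
n(KMnO4) = 0.02571 L × 0.1911 mol/L = 4.913 × 10^-3 mol
From the 5:1 ratio, n(FeSO4·(NH4)2SO4·6H2O) = 5/1 × 4.913 × 10^-3 = 0.02457 mol
mass of FeSO4·(NH4)2SO4·6H2O = 0.02457 × 392.14 g/mol = 9.633 g
% FeSO4·(NH4)2SO4·6H2O = 9.633 / 14.06 × 100 = 68.52 %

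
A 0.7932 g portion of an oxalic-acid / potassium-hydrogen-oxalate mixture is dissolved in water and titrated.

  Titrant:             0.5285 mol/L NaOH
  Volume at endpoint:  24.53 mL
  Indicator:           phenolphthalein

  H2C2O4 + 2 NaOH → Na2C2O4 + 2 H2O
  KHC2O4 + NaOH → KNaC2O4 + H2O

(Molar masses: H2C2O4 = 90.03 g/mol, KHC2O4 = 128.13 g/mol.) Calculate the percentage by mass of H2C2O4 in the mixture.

n(NaOH) = 0.02453 × 0.5285 = 0.01296 mol
Let x = n(H2C2O4), y = n(KHC2O4).
Titrant: 2x + 1y = 0.01296;  mass: 90.03x + 128.13y = 0.7932
Solving, x = 5.221 × 10^-3 mol, y = 2.522 × 10^-3 mol
mass of H2C2O4 = 5.221 × 10^-3 × 90.03 = 0.4700 g
% H2C2O4 = 0.4700 / 0.7932 × 100 = 59.26 %

59.26 %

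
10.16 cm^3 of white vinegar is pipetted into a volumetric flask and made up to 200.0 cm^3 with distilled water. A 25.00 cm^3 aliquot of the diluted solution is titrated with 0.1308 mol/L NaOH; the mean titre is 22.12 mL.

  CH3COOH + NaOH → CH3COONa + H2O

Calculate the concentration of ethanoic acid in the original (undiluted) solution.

n(NaOH) = 0.02212 × 0.1308 = 2.893 × 10^-3 mol
n(CH3COOH) in the aliquot = 2.893 × 10^-3 mol (1:1 ratio)
[CH3COOH]_dilute = 2.893 × 10^-3 / 0.02500 = 0.1157 mol/L
Dilution factor = 200.0 / 10.16 = 19.69
[CH3COOH]_stock = 0.1157 × 19.69 = 2.278 mol/L

2.278 mol/L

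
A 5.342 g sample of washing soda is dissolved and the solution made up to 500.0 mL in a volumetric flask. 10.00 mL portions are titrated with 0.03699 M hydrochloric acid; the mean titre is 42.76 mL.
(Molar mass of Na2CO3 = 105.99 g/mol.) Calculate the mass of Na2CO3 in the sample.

Na2CO3 + 2 HCl → 2 NaCl + H2O + CO2
n(HCl) per titration = 0.04276 × 0.03699 = 1.582 × 10^-3 mol
From the 1:2 ratio, n(Na2CO3) in each aliquot = 1/2 × 1.582 × 10^-3 = 7.908 × 10^-4 mol
n(Na2CO3) in the whole flask = 7.908 × 10^-4 × 500.0/10.00 = 0.03954 mol
mass of Na2CO3 = 0.03954 × 105.99 = 4.191 g

4.191 g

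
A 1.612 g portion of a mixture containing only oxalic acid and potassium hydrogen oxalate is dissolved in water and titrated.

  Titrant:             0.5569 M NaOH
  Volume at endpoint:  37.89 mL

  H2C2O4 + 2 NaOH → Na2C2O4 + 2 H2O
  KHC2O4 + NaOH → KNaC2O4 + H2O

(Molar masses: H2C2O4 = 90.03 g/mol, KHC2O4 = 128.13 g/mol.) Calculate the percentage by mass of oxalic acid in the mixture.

36.68 %

n(NaOH) = 0.03789 × 0.5569 = 0.02110 mol
Let x = n(H2C2O4), y = n(KHC2O4).
Titrant: 2x + 1y = 0.02110;  mass: 90.03x + 128.13y = 1.612
Solving, x = 6.567 × 10^-3 mol, y = 7.967 × 10^-3 mol
mass of H2C2O4 = 6.567 × 10^-3 × 90.03 = 0.5912 g
% H2C2O4 = 0.5912 / 1.612 × 100 = 36.68 %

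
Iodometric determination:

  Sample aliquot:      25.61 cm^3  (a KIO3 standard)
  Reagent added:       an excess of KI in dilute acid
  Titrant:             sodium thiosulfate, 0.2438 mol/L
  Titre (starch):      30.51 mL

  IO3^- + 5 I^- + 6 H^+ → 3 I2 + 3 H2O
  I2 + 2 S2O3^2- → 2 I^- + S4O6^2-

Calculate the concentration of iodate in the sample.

0.04841 mol/L

n(S2O3^2-) = 0.03051 × 0.2438 = 7.438 × 10^-3 mol
n(I2) = n(S2O3^2-)/2 = 3.719 × 10^-3 mol
From the 1:3 ratio, n(IO3^-) in the aliquot = 1/3 × 3.719 × 10^-3 = 1.240 × 10^-3 mol
[IO3^-] = 1.240 × 10^-3 / 0.02561 = 0.04841 mol/L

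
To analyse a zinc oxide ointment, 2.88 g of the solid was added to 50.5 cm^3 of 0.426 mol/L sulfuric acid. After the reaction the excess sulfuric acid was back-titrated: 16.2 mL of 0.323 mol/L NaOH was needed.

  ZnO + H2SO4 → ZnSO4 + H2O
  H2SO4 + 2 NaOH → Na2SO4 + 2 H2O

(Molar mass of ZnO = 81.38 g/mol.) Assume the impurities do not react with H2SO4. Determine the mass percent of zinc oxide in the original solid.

53.4 %

n(H2SO4) added = 0.0505 × 0.426 = 0.0215 mol
n(NaOH) used in back-titration = 0.0162 × 0.323 = 5.23 × 10^-3 mol
From the 1:2 ratio, n(H2SO4) left over = 1/2 × 5.23 × 10^-3 = 2.62 × 10^-3 mol
n(H2SO4) consumed by analyte = 0.0215 − 2.62 × 10^-3 = 0.0189 mol
n(ZnO) = 0.0189 mol (1:1 ratio)
mass of ZnO = 0.0189 × 81.38 = 1.54 g
% ZnO = 1.54 / 2.88 × 100 = 53.4 %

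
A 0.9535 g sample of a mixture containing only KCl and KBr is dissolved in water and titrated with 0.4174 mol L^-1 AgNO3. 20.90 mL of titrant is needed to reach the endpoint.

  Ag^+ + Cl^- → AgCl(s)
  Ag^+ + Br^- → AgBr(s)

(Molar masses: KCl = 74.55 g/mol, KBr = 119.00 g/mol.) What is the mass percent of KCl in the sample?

n(AgNO3) = 0.02090 × 0.4174 = 8.724 × 10^-3 mol
Let x = n(KCl), y = n(KBr).
Titrant: 1x + 1y = 8.724 × 10^-3;  mass: 74.55x + 119.00y = 0.9535
Solving, x = 1.904 × 10^-3 mol, y = 6.820 × 10^-3 mol
mass of KCl = 1.904 × 10^-3 × 74.55 = 0.1419 g
% KCl = 0.1419 / 0.9535 × 100 = 14.88 %

14.88 %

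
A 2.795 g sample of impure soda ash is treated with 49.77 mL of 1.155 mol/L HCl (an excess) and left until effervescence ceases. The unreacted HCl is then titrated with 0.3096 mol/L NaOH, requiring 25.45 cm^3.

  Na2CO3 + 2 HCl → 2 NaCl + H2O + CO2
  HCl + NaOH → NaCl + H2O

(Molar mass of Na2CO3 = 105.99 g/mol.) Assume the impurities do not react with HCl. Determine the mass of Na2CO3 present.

2.629 g

n(HCl) added = 0.04977 × 1.155 = 0.05748 mol
n(NaOH) used in back-titration = 0.02545 × 0.3096 = 7.879 × 10^-3 mol
n(HCl) left over = 7.879 × 10^-3 mol (1:1 ratio)
n(HCl) consumed by analyte = 0.05748 − 7.879 × 10^-3 = 0.04961 mol
From the 1:2 ratio, n(Na2CO3) = 1/2 × 0.04961 = 0.02480 mol
mass of Na2CO3 = 0.02480 × 105.99 = 2.629 g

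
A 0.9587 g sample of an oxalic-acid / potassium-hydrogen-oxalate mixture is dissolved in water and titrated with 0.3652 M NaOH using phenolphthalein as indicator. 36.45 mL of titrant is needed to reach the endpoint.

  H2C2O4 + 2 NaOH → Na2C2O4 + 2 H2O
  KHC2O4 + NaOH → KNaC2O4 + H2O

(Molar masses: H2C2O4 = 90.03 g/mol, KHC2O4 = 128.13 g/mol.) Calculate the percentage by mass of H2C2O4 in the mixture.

n(NaOH) = 0.03645 × 0.3652 = 0.01331 mol
Let x = n(H2C2O4), y = n(KHC2O4).
Titrant: 2x + 1y = 0.01331;  mass: 90.03x + 128.13y = 0.9587
Solving, x = 4.493 × 10^-3 mol, y = 4.325 × 10^-3 mol
mass of H2C2O4 = 4.493 × 10^-3 × 90.03 = 0.4045 g
% H2C2O4 = 0.4045 / 0.9587 × 100 = 42.20 %

42.20 %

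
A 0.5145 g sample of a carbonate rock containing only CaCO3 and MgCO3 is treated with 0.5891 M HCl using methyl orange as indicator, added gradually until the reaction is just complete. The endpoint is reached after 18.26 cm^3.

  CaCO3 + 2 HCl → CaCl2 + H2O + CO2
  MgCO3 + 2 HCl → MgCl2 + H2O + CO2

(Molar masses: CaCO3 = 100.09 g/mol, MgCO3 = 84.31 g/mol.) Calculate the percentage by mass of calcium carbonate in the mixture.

75.25 %

n(HCl) = 0.01826 × 0.5891 = 0.01076 mol
Let x = n(CaCO3), y = n(MgCO3).
Titrant: 2x + 2y = 0.01076;  mass: 100.09x + 84.31y = 0.5145
Solving, x = 3.868 × 10^-3 mol, y = 1.510 × 10^-3 mol
mass of CaCO3 = 3.868 × 10^-3 × 100.09 = 0.3872 g
% CaCO3 = 0.3872 / 0.5145 × 100 = 75.25 %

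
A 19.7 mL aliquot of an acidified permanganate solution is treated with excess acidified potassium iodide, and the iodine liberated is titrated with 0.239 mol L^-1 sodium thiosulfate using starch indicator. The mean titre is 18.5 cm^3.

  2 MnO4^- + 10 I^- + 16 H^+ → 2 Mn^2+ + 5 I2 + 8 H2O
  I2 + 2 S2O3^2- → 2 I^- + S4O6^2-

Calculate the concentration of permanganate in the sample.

n(S2O3^2-) = 0.0185 × 0.239 = 4.42 × 10^-3 mol
n(I2) = n(S2O3^2-)/2 = 2.21 × 10^-3 mol
From the 2:5 ratio, n(MnO4^-) in the aliquot = 2/5 × 2.21 × 10^-3 = 8.84 × 10^-4 mol
[MnO4^-] = 8.84 × 10^-4 / 0.0197 = 0.0449 mol/L

0.0449 mol/L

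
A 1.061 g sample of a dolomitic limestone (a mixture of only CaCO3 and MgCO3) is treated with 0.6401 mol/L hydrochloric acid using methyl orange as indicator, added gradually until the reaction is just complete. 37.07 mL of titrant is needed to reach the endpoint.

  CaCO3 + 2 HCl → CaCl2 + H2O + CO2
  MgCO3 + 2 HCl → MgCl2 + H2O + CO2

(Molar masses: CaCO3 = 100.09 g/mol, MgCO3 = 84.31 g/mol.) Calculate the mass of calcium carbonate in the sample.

0.3852 g

n(HCl) = 0.03707 × 0.6401 = 0.02373 mol
Let x = n(CaCO3), y = n(MgCO3).
Titrant: 2x + 2y = 0.02373;  mass: 100.09x + 84.31y = 1.061
Solving, x = 3.848 × 10^-3 mol, y = 8.016 × 10^-3 mol
mass of CaCO3 = 3.848 × 10^-3 × 100.09 = 0.3852 g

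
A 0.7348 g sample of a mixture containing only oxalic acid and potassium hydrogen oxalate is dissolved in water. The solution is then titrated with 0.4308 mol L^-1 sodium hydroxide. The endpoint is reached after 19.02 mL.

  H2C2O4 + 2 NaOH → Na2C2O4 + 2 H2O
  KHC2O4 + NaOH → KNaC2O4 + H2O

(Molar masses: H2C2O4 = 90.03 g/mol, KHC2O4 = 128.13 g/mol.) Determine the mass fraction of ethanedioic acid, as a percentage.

23.22 %

n(NaOH) = 0.01902 × 0.4308 = 8.194 × 10^-3 mol
Let x = n(H2C2O4), y = n(KHC2O4).
Titrant: 2x + 1y = 8.194 × 10^-3;  mass: 90.03x + 128.13y = 0.7348
Solving, x = 1.895 × 10^-3 mol, y = 4.403 × 10^-3 mol
mass of H2C2O4 = 1.895 × 10^-3 × 90.03 = 0.1706 g
% H2C2O4 = 0.1706 / 0.7348 × 100 = 23.22 %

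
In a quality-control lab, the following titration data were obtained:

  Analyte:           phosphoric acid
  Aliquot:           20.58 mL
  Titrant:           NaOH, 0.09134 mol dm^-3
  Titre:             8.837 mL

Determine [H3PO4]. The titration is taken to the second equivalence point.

0.01961 mol/L

H3PO4 + 2 NaOH → Na2HPO4 + 2 H2O
n(NaOH) = 0.008837 L × 0.09134 mol/L = 8.072 × 10^-4 mol
From the 1:2 mole ratio, n(H3PO4) = 1/2 × 8.072 × 10^-4 = 4.036 × 10^-4 mol
[H3PO4] = 4.036 × 10^-4 mol / 0.02058 L = 0.01961 mol/L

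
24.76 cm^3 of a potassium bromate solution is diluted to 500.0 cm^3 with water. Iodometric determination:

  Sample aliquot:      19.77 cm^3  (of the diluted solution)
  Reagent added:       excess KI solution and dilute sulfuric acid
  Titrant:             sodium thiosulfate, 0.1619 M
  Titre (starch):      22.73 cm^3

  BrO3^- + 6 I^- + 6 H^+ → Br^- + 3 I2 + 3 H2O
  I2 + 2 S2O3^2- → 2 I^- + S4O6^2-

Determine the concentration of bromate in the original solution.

0.6265 M

n(S2O3^2-) = 0.02273 × 0.1619 = 3.680 × 10^-3 mol
n(I2) = n(S2O3^2-)/2 = 1.840 × 10^-3 mol
From the 1:3 ratio, n(BrO3^-) in the aliquot = 1/3 × 1.840 × 10^-3 = 6.133 × 10^-4 mol
[BrO3^-]_dilute = 6.133 × 10^-4 / 0.01977 = 0.03102 mol/L
[BrO3^-]_original = 0.03102 × 500.0/24.76 = 0.6265 mol/L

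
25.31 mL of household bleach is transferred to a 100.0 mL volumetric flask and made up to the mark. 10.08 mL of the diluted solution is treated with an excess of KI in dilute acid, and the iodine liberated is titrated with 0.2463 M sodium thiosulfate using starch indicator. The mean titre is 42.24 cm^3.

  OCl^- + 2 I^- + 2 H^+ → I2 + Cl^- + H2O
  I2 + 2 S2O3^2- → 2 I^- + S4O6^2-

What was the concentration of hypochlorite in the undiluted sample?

n(S2O3^2-) = 0.04224 × 0.2463 = 0.01040 mol
n(I2) = n(S2O3^2-)/2 = 5.202 × 10^-3 mol
n(OCl^-) in the aliquot = 5.202 × 10^-3 mol (1:1 ratio)
[OCl^-]_dilute = 5.202 × 10^-3 / 0.01008 = 0.5161 mol/L
[OCl^-]_original = 0.5161 × 100.0/25.31 = 2.039 mol/L

2.039 M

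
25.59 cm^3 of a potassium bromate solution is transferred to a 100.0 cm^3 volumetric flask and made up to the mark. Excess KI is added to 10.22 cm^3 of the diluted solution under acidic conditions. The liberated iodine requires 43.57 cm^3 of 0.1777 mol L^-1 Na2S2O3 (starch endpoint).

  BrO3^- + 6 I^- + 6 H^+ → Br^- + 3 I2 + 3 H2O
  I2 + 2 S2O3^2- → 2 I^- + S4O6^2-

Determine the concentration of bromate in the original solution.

0.4934 mol/L

n(S2O3^2-) = 0.04357 × 0.1777 = 7.742 × 10^-3 mol
n(I2) = n(S2O3^2-)/2 = 3.871 × 10^-3 mol
From the 1:3 ratio, n(BrO3^-) in the aliquot = 1/3 × 3.871 × 10^-3 = 1.290 × 10^-3 mol
[BrO3^-]_dilute = 1.290 × 10^-3 / 0.01022 = 0.1263 mol/L
[BrO3^-]_original = 0.1263 × 100.0/25.59 = 0.4934 mol/L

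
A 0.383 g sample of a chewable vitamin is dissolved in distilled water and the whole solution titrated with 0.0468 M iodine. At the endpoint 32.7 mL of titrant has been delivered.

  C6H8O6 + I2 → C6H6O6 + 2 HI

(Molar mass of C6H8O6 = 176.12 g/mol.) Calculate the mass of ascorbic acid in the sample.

n(I2) = 0.0327 L × 0.0468 mol/L = 1.53 × 10^-3 mol
n(C6H8O6) = 1.53 × 10^-3 mol (1:1 ratio)
mass of C6H8O6 = 1.53 × 10^-3 × 176.12 g/mol = 0.270 g

0.270 g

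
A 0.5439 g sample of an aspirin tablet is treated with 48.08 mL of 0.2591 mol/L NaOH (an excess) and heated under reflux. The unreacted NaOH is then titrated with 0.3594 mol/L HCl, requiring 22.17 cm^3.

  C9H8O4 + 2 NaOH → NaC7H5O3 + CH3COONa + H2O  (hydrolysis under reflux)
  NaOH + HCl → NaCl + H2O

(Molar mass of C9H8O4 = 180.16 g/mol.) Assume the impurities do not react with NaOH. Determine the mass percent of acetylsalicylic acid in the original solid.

n(NaOH) added = 0.04808 × 0.2591 = 0.01246 mol
n(HCl) used in back-titration = 0.02217 × 0.3594 = 7.968 × 10^-3 mol
n(NaOH) left over = 7.968 × 10^-3 mol (1:1 ratio)
n(NaOH) consumed by analyte = 0.01246 − 7.968 × 10^-3 = 4.490 × 10^-3 mol
From the 1:2 ratio, n(C9H8O4) = 1/2 × 4.490 × 10^-3 = 2.245 × 10^-3 mol
mass of C9H8O4 = 2.245 × 10^-3 × 180.16 = 0.4044 g
% C9H8O4 = 0.4044 / 0.5439 × 100 = 74.36 %

74.36 %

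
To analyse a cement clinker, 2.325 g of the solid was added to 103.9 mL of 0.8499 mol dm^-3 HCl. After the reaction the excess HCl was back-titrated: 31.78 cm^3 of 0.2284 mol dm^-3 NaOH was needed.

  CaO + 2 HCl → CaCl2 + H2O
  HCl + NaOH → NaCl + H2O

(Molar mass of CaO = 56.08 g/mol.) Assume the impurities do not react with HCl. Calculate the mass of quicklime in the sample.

n(HCl) added = 0.1039 × 0.8499 = 0.08830 mol
n(NaOH) used in back-titration = 0.03178 × 0.2284 = 7.259 × 10^-3 mol
n(HCl) left over = 7.259 × 10^-3 mol (1:1 ratio)
n(HCl) consumed by analyte = 0.08830 − 7.259 × 10^-3 = 0.08105 mol
From the 1:2 ratio, n(CaO) = 1/2 × 0.08105 = 0.04052 mol
mass of CaO = 0.04052 × 56.08 = 2.273 g

2.273 g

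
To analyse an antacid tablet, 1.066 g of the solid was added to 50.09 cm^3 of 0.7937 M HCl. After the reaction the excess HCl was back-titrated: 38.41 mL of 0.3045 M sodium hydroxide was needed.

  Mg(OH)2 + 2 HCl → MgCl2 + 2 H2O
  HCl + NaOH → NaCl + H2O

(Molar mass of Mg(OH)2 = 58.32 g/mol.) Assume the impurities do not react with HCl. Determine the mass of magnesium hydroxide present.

n(HCl) added = 0.05009 × 0.7937 = 0.03976 mol
n(NaOH) used in back-titration = 0.03841 × 0.3045 = 0.01170 mol
n(HCl) left over = 0.01170 mol (1:1 ratio)
n(HCl) consumed by analyte = 0.03976 − 0.01170 = 0.02806 mol
From the 1:2 ratio, n(Mg(OH)2) = 1/2 × 0.02806 = 0.01403 mol
mass of Mg(OH)2 = 0.01403 × 58.32 = 0.8182 g

0.8182 g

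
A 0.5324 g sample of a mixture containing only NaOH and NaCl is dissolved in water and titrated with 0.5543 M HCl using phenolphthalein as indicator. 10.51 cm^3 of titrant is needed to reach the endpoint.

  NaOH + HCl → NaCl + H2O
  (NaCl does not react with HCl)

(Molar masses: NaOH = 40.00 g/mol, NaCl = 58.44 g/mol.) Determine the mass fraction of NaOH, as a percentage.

43.77 %

n(HCl) = 0.01051 × 0.5543 = 5.826 × 10^-3 mol
Let x = n(NaOH), y = n(NaCl).
Titrant: 1x = 5.826 × 10^-3;  mass: 40.00x + 58.44y = 0.5324
Solving, x = 5.826 × 10^-3 mol, y = 5.123 × 10^-3 mol
mass of NaOH = 5.826 × 10^-3 × 40.00 = 0.2330 g
% NaOH = 0.2330 / 0.5324 × 100 = 43.77 %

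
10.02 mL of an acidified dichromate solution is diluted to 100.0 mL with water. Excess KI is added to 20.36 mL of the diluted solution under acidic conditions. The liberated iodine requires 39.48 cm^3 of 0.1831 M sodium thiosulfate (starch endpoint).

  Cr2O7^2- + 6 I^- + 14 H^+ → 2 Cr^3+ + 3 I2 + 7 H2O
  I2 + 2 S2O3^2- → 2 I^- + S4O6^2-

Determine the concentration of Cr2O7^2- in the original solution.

n(S2O3^2-) = 0.03948 × 0.1831 = 7.229 × 10^-3 mol
n(I2) = n(S2O3^2-)/2 = 3.614 × 10^-3 mol
From the 1:3 ratio, n(Cr2O7^2-) in the aliquot = 1/3 × 3.614 × 10^-3 = 1.205 × 10^-3 mol
[Cr2O7^2-]_dilute = 1.205 × 10^-3 / 0.02036 = 0.05917 mol/L
[Cr2O7^2-]_original = 0.05917 × 100.0/10.02 = 0.5906 mol/L

0.5906 M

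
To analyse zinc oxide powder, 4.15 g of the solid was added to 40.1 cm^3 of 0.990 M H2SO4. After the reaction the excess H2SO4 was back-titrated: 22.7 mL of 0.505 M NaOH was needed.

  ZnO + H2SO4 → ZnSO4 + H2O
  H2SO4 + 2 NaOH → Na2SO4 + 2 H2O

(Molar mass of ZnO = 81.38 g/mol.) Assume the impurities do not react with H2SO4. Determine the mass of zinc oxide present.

n(H2SO4) added = 0.0401 × 0.990 = 0.0397 mol
n(NaOH) used in back-titration = 0.0227 × 0.505 = 0.0115 mol
From the 1:2 ratio, n(H2SO4) left over = 1/2 × 0.0115 = 5.73 × 10^-3 mol
n(H2SO4) consumed by analyte = 0.0397 − 5.73 × 10^-3 = 0.0340 mol
n(ZnO) = 0.0340 mol (1:1 ratio)
mass of ZnO = 0.0340 × 81.38 = 2.76 g

2.76 g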